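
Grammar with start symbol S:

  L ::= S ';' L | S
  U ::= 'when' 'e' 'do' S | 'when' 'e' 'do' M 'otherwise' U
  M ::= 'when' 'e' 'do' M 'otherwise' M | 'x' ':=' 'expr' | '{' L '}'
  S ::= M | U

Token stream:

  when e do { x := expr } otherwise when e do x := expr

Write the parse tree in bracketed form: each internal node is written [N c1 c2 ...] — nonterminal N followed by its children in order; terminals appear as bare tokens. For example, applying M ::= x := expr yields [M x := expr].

[S [U when e do [M { [L [S [M x := expr]]] }] otherwise [U when e do [S [M x := expr]]]]]

S
U
when e do M otherwise U
when e do { L } otherwise U
when e do { S } otherwise U
when e do { M } otherwise U
when e do { x := expr } otherwise U
when e do { x := expr } otherwise when e do S
when e do { x := expr } otherwise when e do M
when e do { x := expr } otherwise when e do x := expr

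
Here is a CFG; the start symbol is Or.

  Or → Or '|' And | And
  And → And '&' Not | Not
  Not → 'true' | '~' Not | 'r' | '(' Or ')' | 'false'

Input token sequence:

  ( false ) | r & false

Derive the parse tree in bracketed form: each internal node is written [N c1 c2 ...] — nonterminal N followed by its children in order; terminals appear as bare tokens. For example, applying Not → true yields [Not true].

[Or [Or [And [Not ( [Or [And [Not false]]] )]]] | [And [And [Not r]] & [Not false]]]

Or
Or | And
And | And
Not | And
( Or ) | And
( And ) | And
( Not ) | And
( false ) | And
( false ) | And & Not
( false ) | Not & Not
( false ) | r & Not
( false ) | r & false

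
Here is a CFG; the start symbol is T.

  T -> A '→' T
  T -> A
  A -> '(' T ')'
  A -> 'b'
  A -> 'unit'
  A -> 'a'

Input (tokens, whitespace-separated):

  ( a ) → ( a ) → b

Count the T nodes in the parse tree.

[T [A ( [T [A a]] )] → [T [A ( [T [A a]] )] → [T [A b]]]]

5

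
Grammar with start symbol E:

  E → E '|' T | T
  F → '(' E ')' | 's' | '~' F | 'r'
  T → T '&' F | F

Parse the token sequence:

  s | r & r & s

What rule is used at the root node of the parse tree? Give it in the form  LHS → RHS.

E → E '|' T

[E [E [T [F s]]] | [T [T [T [F r]] & [F r]] & [F s]]]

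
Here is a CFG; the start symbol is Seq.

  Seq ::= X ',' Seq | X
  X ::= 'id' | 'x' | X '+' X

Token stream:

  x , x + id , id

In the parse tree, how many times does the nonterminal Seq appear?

3

[Seq [X x] , [Seq [X [X x] + [X id]] , [Seq [X id]]]]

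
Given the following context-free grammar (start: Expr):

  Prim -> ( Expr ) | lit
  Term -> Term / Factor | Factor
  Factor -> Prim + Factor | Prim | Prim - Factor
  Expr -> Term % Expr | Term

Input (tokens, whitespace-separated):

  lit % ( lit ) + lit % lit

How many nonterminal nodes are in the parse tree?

[Expr [Term [Factor [Prim lit]]] % [Expr [Term [Factor [Prim ( [Expr [Term [Factor [Prim lit]]]] )] + [Factor [Prim lit]]]] % [Expr [Term [Factor [Prim lit]]]]]]

18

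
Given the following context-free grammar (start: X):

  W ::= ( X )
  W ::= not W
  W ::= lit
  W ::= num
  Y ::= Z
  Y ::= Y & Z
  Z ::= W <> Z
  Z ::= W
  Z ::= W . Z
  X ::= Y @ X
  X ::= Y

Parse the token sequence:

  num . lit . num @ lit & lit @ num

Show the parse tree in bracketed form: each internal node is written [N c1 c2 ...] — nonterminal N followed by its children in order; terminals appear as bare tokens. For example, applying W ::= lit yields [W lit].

X
Y @ X
Z @ X
W . Z @ X
num . Z @ X
num . W . Z @ X
num . lit . Z @ X
num . lit . W @ X
num . lit . num @ X
num . lit . num @ Y @ X
num . lit . num @ Y & Z @ X
num . lit . num @ Z & Z @ X
num . lit . num @ W & Z @ X
num . lit . num @ lit & Z @ X
num . lit . num @ lit & W @ X
num . lit . num @ lit & lit @ X
num . lit . num @ lit & lit @ Y
num . lit . num @ lit & lit @ Z
num . lit . num @ lit & lit @ W
num . lit . num @ lit & lit @ num

[X [Y [Z [W num] . [Z [W lit] . [Z [W num]]]]] @ [X [Y [Y [Z [W lit]]] & [Z [W lit]]] @ [X [Y [Z [W num]]]]]]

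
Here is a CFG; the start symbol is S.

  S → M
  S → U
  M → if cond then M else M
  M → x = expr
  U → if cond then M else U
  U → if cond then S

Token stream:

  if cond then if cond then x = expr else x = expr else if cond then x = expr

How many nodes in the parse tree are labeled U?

[S [U if cond then [M if cond then [M x = expr] else [M x = expr]] else [U if cond then [S [M x = expr]]]]]

2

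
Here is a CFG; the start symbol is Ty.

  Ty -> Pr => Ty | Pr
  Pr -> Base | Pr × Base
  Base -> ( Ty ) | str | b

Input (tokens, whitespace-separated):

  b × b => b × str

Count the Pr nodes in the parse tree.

[Ty [Pr [Pr [Base b]] × [Base b]] => [Ty [Pr [Pr [Base b]] × [Base str]]]]

4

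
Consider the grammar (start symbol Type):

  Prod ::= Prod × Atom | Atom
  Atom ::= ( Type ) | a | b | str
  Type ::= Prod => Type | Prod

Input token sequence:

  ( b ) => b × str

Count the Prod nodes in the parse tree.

4

[Type [Prod [Atom ( [Type [Prod [Atom b]]] )]] => [Type [Prod [Prod [Atom b]] × [Atom str]]]]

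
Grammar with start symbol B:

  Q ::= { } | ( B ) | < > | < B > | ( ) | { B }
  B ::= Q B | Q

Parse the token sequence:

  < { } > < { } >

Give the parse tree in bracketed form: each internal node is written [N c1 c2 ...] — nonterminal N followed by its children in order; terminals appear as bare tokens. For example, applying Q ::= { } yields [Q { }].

[B [Q < [B [Q { }]] >] [B [Q < [B [Q { }]] >]]]

B
Q B
< B > B
< Q > B
< { } > B
< { } > Q
< { } > < B >
< { } > < Q >
< { } > < { } >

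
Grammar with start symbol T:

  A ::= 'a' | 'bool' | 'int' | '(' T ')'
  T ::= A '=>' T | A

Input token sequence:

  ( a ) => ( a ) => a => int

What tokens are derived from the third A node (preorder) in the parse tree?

( a )

[T [A ( [T [A a]] )] => [T [A ( [T [A a]] )] => [T [A a] => [T [A int]]]]]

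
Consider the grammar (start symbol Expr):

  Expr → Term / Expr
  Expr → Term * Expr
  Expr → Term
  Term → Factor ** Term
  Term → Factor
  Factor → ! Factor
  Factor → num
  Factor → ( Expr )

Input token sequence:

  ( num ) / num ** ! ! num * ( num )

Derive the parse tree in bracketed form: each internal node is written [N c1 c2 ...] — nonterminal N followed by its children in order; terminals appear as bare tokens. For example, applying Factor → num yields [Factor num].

Expr
Term / Expr
Factor / Expr
( Expr ) / Expr
( Term ) / Expr
( Factor ) / Expr
( num ) / Expr
( num ) / Term * Expr
( num ) / Factor ** Term * Expr
( num ) / num ** Term * Expr
( num ) / num ** Factor * Expr
( num ) / num ** ! Factor * Expr
( num ) / num ** ! ! Factor * Expr
( num ) / num ** ! ! num * Expr
( num ) / num ** ! ! num * Term
( num ) / num ** ! ! num * Factor
( num ) / num ** ! ! num * ( Expr )
( num ) / num ** ! ! num * ( Term )
( num ) / num ** ! ! num * ( Factor )
( num ) / num ** ! ! num * ( num )

[Expr [Term [Factor ( [Expr [Term [Factor num]]] )]] / [Expr [Term [Factor num] ** [Term [Factor ! [Factor ! [Factor num]]]]] * [Expr [Term [Factor ( [Expr [Term [Factor num]]] )]]]]]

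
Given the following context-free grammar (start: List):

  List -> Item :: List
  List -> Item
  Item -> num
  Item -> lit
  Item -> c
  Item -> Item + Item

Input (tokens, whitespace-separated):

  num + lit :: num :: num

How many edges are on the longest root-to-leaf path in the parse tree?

[List [Item [Item num] + [Item lit]] :: [List [Item num] :: [List [Item num]]]]

4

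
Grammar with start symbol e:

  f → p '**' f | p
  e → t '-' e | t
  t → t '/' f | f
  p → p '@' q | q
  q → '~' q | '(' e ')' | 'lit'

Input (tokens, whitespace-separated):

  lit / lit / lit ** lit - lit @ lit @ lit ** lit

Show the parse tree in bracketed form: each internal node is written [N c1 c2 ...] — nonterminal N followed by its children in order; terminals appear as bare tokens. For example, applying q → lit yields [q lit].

[e [t [t [t [f [p [q lit]]]] / [f [p [q lit]]]] / [f [p [q lit]] ** [f [p [q lit]]]]] - [e [t [f [p [p [p [q lit]] @ [q lit]] @ [q lit]] ** [f [p [q lit]]]]]]]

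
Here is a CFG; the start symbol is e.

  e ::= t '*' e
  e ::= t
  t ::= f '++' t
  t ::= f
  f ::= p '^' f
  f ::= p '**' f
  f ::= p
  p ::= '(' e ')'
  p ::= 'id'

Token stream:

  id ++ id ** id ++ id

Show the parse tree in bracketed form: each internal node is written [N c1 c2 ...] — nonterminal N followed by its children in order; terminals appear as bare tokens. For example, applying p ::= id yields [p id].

[e [t [f [p id]] ++ [t [f [p id] ** [f [p id]]] ++ [t [f [p id]]]]]]

e
t
f ++ t
p ++ t
id ++ t
id ++ f ++ t
id ++ p ** f ++ t
id ++ id ** f ++ t
id ++ id ** p ++ t
id ++ id ** id ++ t
id ++ id ** id ++ f
id ++ id ** id ++ p
id ++ id ** id ++ id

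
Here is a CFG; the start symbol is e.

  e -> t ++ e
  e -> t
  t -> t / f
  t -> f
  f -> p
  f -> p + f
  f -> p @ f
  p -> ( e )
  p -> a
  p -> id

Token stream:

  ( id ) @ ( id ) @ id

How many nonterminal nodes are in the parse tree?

[e [t [f [p ( [e [t [f [p id]]]] )] @ [f [p ( [e [t [f [p id]]]] )] @ [f [p id]]]]]]

16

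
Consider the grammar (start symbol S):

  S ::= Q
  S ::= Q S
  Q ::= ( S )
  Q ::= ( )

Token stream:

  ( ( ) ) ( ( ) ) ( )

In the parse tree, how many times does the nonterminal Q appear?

[S [Q ( [S [Q ( )]] )] [S [Q ( [S [Q ( )]] )] [S [Q ( )]]]]

5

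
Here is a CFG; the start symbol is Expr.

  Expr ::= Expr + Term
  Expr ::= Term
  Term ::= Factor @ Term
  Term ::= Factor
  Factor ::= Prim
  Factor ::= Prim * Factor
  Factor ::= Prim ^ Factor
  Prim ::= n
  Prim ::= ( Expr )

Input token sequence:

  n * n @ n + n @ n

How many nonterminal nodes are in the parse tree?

[Expr [Expr [Term [Factor [Prim n] * [Factor [Prim n]]] @ [Term [Factor [Prim n]]]]] + [Term [Factor [Prim n]] @ [Term [Factor [Prim n]]]]]

16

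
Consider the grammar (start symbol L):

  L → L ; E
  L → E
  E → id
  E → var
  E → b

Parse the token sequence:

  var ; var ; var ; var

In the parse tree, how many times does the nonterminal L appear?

4

[L [L [L [L [E var]] ; [E var]] ; [E var]] ; [E var]]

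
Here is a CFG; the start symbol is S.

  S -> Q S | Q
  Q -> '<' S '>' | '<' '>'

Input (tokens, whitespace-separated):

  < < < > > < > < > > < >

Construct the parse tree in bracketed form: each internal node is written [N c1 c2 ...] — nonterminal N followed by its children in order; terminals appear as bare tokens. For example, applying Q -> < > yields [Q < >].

S
Q S
< S > S
< Q S > S
< < S > S > S
< < Q > S > S
< < < > > S > S
< < < > > Q S > S
< < < > > < > S > S
< < < > > < > Q > S
< < < > > < > < > > S
< < < > > < > < > > Q
< < < > > < > < > > < >

[S [Q < [S [Q < [S [Q < >]] >] [S [Q < >] [S [Q < >]]]] >] [S [Q < >]]]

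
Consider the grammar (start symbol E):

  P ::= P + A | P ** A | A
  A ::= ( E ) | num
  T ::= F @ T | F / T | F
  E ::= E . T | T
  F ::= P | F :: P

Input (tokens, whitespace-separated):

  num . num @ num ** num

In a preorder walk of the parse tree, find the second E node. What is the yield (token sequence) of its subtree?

num

[E [E [T [F [P [A num]]]]] . [T [F [P [A num]]] @ [T [F [P [P [A num]] ** [A num]]]]]]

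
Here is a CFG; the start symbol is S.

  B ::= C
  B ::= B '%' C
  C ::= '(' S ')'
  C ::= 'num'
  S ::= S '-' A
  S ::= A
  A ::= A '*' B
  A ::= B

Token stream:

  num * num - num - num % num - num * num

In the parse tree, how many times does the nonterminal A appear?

[S [S [S [S [A [A [B [C num]]] * [B [C num]]]] - [A [B [C num]]]] - [A [B [B [C num]] % [C num]]]] - [A [A [B [C num]]] * [B [C num]]]]

6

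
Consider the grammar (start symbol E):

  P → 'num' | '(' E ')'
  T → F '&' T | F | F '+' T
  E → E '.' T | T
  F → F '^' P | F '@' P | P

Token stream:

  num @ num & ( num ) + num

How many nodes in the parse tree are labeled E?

[E [T [F [F [P num]] @ [P num]] & [T [F [P ( [E [T [F [P num]]]] )]] + [T [F [P num]]]]]]

2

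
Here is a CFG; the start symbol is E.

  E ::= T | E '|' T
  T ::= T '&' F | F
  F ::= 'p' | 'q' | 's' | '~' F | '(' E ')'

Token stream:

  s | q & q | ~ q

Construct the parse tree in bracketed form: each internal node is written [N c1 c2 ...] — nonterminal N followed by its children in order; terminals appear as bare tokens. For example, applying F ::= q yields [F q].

E
E | T
E | T | T
T | T | T
F | T | T
s | T | T
s | T & F | T
s | F & F | T
s | q & F | T
s | q & q | T
s | q & q | F
s | q & q | ~ F
s | q & q | ~ q

[E [E [E [T [F s]]] | [T [T [F q]] & [F q]]] | [T [F ~ [F q]]]]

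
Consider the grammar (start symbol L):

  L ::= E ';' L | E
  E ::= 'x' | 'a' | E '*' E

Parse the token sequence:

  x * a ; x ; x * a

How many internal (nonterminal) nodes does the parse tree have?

10

[L [E [E x] * [E a]] ; [L [E x] ; [L [E [E x] * [E a]]]]]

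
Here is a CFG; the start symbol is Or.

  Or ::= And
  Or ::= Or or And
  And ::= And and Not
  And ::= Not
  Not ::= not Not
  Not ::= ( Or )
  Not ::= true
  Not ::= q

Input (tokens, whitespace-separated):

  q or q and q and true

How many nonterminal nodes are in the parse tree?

[Or [Or [And [Not q]]] or [And [And [And [Not q]] and [Not q]] and [Not true]]]

10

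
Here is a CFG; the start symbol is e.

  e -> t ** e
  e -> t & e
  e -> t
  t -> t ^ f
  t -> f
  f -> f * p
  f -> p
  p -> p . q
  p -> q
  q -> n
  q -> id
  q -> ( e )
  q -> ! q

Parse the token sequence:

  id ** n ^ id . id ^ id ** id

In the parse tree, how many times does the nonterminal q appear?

[e [t [f [p [q id]]]] ** [e [t [t [t [f [p [q n]]]] ^ [f [p [p [q id]] . [q id]]]] ^ [f [p [q id]]]] ** [e [t [f [p [q id]]]]]]]

6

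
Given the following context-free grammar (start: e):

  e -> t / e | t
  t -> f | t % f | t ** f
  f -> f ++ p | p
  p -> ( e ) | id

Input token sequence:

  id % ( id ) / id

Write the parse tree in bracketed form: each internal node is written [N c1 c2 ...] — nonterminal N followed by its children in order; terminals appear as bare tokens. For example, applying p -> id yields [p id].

[e [t [t [f [p id]]] % [f [p ( [e [t [f [p id]]]] )]]] / [e [t [f [p id]]]]]

e
t / e
t % f / e
f % f / e
p % f / e
id % f / e
id % p / e
id % ( e ) / e
id % ( t ) / e
id % ( f ) / e
id % ( p ) / e
id % ( id ) / e
id % ( id ) / t
id % ( id ) / f
id % ( id ) / p
id % ( id ) / id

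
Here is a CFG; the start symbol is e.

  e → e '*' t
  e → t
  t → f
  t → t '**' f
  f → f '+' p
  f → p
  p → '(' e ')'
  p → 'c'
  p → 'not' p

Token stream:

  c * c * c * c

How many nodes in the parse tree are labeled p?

[e [e [e [e [t [f [p c]]]] * [t [f [p c]]]] * [t [f [p c]]]] * [t [f [p c]]]]

4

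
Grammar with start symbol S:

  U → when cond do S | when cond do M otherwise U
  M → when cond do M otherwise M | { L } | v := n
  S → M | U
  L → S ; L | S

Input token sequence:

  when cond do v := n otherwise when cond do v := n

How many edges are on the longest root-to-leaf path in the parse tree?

[S [U when cond do [M v := n] otherwise [U when cond do [S [M v := n]]]]]

5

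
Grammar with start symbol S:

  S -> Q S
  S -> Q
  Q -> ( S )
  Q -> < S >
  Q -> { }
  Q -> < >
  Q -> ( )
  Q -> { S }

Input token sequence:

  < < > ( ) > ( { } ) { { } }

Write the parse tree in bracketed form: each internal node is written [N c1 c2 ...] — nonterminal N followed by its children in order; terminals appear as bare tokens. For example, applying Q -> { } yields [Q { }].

S
Q S
< S > S
< Q S > S
< < > S > S
< < > Q > S
< < > ( ) > S
< < > ( ) > Q S
< < > ( ) > ( S ) S
< < > ( ) > ( Q ) S
< < > ( ) > ( { } ) S
< < > ( ) > ( { } ) Q
< < > ( ) > ( { } ) { S }
< < > ( ) > ( { } ) { Q }
< < > ( ) > ( { } ) { { } }

[S [Q < [S [Q < >] [S [Q ( )]]] >] [S [Q ( [S [Q { }]] )] [S [Q { [S [Q { }]] }]]]]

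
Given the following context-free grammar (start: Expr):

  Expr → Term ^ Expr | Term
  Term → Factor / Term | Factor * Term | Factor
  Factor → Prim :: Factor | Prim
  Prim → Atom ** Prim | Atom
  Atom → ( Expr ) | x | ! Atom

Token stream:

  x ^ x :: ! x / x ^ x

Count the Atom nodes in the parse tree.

6

[Expr [Term [Factor [Prim [Atom x]]]] ^ [Expr [Term [Factor [Prim [Atom x]] :: [Factor [Prim [Atom ! [Atom x]]]]] / [Term [Factor [Prim [Atom x]]]]] ^ [Expr [Term [Factor [Prim [Atom x]]]]]]]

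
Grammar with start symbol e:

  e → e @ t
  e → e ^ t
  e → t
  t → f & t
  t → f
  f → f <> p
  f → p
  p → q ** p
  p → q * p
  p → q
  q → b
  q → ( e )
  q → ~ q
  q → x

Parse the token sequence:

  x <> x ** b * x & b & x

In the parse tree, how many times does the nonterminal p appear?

[e [t [f [f [p [q x]]] <> [p [q x] ** [p [q b] * [p [q x]]]]] & [t [f [p [q b]]] & [t [f [p [q x]]]]]]]

6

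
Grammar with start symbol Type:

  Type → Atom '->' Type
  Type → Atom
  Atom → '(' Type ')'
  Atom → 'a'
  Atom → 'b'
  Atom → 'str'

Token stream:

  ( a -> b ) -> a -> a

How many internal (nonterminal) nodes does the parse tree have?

10

[Type [Atom ( [Type [Atom a] -> [Type [Atom b]]] )] -> [Type [Atom a] -> [Type [Atom a]]]]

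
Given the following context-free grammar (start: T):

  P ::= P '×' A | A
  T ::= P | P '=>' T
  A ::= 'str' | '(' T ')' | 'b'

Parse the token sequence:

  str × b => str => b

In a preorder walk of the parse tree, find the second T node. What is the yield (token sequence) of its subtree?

[T [P [P [A str]] × [A b]] => [T [P [A str]] => [T [P [A b]]]]]

str => b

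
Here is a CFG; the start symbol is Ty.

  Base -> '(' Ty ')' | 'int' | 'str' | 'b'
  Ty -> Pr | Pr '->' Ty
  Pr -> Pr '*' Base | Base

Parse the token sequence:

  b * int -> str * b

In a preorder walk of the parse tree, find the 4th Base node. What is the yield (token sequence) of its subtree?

[Ty [Pr [Pr [Base b]] * [Base int]] -> [Ty [Pr [Pr [Base str]] * [Base b]]]]

b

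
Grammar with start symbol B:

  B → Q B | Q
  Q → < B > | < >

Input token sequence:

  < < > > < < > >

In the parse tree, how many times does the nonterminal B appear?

4

[B [Q < [B [Q < >]] >] [B [Q < [B [Q < >]] >]]]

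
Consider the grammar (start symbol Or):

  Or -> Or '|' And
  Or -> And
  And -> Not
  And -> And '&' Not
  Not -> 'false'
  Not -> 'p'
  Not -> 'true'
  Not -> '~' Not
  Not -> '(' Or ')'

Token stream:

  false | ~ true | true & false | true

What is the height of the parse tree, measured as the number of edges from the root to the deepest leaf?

6

[Or [Or [Or [Or [And [Not false]]] | [And [Not ~ [Not true]]]] | [And [And [Not true]] & [Not false]]] | [And [Not true]]]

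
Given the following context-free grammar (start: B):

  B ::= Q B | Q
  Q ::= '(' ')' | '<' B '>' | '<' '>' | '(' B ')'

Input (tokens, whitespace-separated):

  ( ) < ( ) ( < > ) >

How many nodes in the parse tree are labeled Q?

[B [Q ( )] [B [Q < [B [Q ( )] [B [Q ( [B [Q < >]] )]]] >]]]

5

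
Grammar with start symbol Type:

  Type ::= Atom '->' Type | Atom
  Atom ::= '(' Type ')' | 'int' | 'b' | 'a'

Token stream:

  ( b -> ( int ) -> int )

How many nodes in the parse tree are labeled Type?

[Type [Atom ( [Type [Atom b] -> [Type [Atom ( [Type [Atom int]] )] -> [Type [Atom int]]]] )]]

5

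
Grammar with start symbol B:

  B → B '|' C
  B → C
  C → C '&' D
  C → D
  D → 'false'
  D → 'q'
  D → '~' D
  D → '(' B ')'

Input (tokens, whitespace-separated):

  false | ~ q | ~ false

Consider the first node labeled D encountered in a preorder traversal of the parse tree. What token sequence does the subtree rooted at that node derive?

false

[B [B [B [C [D false]]] | [C [D ~ [D q]]]] | [C [D ~ [D false]]]]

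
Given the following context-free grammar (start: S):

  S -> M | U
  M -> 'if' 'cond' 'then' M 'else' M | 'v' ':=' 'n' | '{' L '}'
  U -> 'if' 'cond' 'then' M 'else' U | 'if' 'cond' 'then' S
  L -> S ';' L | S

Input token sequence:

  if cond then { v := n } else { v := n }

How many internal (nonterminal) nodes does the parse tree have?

[S [M if cond then [M { [L [S [M v := n]]] }] else [M { [L [S [M v := n]]] }]]]

10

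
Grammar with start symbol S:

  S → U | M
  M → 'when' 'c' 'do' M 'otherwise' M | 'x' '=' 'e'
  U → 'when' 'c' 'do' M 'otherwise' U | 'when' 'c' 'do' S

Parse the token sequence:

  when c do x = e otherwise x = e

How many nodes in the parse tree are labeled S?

1

[S [M when c do [M x = e] otherwise [M x = e]]]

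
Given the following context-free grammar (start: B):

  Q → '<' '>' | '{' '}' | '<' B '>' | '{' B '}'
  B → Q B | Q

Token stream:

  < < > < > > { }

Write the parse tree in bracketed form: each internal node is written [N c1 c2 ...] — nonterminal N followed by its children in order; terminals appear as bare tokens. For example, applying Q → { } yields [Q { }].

[B [Q < [B [Q < >] [B [Q < >]]] >] [B [Q { }]]]

B
Q B
< B > B
< Q B > B
< < > B > B
< < > Q > B
< < > < > > B
< < > < > > Q
< < > < > > { }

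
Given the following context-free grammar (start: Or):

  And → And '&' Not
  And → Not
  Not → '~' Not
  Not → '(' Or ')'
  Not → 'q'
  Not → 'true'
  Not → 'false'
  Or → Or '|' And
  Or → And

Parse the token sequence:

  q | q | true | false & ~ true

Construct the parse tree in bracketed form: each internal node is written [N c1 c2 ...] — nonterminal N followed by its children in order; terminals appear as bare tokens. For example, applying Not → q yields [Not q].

[Or [Or [Or [Or [And [Not q]]] | [And [Not q]]] | [And [Not true]]] | [And [And [Not false]] & [Not ~ [Not true]]]]

Or
Or | And
Or | And | And
Or | And | And | And
And | And | And | And
Not | And | And | And
q | And | And | And
q | Not | And | And
q | q | And | And
q | q | Not | And
q | q | true | And
q | q | true | And & Not
q | q | true | Not & Not
q | q | true | false & Not
q | q | true | false & ~ Not
q | q | true | false & ~ true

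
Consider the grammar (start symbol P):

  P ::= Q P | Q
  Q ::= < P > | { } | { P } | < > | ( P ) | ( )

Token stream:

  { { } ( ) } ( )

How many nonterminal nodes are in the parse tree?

[P [Q { [P [Q { }] [P [Q ( )]]] }] [P [Q ( )]]]

8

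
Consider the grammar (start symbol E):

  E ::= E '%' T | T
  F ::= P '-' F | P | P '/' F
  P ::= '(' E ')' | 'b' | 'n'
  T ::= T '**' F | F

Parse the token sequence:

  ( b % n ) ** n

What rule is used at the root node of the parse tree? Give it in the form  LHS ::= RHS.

E ::= T

[E [T [T [F [P ( [E [E [T [F [P b]]]] % [T [F [P n]]]] )]]] ** [F [P n]]]]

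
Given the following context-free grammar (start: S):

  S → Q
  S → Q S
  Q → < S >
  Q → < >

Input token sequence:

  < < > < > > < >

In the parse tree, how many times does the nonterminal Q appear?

4

[S [Q < [S [Q < >] [S [Q < >]]] >] [S [Q < >]]]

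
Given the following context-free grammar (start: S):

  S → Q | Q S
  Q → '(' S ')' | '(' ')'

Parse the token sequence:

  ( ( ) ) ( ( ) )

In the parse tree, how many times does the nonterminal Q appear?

4

[S [Q ( [S [Q ( )]] )] [S [Q ( [S [Q ( )]] )]]]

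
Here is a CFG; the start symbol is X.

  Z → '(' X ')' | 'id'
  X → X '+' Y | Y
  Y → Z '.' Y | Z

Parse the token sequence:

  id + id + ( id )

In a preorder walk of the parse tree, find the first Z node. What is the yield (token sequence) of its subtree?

[X [X [X [Y [Z id]]] + [Y [Z id]]] + [Y [Z ( [X [Y [Z id]]] )]]]

id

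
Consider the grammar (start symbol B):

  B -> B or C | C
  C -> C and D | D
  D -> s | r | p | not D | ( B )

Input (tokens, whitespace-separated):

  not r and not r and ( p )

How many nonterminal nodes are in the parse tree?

[B [C [C [C [D not [D r]]] and [D not [D r]]] and [D ( [B [C [D p]]] )]]]

12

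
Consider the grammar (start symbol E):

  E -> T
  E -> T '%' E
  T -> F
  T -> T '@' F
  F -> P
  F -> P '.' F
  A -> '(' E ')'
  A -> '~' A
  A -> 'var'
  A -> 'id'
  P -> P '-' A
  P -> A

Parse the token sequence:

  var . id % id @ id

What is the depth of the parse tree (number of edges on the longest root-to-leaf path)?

[E [T [F [P [A var]] . [F [P [A id]]]]] % [E [T [T [F [P [A id]]]] @ [F [P [A id]]]]]]

7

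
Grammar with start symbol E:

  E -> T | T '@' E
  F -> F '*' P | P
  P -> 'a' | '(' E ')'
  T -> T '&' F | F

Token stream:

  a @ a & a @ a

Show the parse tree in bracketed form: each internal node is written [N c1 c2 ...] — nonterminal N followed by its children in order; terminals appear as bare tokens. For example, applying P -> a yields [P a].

[E [T [F [P a]]] @ [E [T [T [F [P a]]] & [F [P a]]] @ [E [T [F [P a]]]]]]

E
T @ E
F @ E
P @ E
a @ E
a @ T @ E
a @ T & F @ E
a @ F & F @ E
a @ P & F @ E
a @ a & F @ E
a @ a & P @ E
a @ a & a @ E
a @ a & a @ T
a @ a & a @ F
a @ a & a @ P
a @ a & a @ a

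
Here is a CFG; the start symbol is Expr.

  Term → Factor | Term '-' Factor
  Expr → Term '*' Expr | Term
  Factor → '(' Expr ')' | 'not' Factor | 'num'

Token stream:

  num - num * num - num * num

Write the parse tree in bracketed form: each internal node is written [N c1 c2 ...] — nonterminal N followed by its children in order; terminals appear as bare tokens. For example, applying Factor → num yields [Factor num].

Expr
Term * Expr
Term - Factor * Expr
Factor - Factor * Expr
num - Factor * Expr
num - num * Expr
num - num * Term * Expr
num - num * Term - Factor * Expr
num - num * Factor - Factor * Expr
num - num * num - Factor * Expr
num - num * num - num * Expr
num - num * num - num * Term
num - num * num - num * Factor
num - num * num - num * num

[Expr [Term [Term [Factor num]] - [Factor num]] * [Expr [Term [Term [Factor num]] - [Factor num]] * [Expr [Term [Factor num]]]]]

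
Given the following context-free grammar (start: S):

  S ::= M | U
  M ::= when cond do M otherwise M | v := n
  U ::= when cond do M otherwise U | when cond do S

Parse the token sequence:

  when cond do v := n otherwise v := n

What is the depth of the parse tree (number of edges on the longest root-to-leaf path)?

[S [M when cond do [M v := n] otherwise [M v := n]]]

3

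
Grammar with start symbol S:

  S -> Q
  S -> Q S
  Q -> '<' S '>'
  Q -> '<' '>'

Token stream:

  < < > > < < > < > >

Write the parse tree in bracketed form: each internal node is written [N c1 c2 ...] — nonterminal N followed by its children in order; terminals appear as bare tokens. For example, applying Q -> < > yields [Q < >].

S
Q S
< S > S
< Q > S
< < > > S
< < > > Q
< < > > < S >
< < > > < Q S >
< < > > < < > S >
< < > > < < > Q >
< < > > < < > < > >

[S [Q < [S [Q < >]] >] [S [Q < [S [Q < >] [S [Q < >]]] >]]]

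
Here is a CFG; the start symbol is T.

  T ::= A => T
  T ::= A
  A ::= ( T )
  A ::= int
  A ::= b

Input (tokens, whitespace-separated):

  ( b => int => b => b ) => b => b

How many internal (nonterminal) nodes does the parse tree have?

14

[T [A ( [T [A b] => [T [A int] => [T [A b] => [T [A b]]]]] )] => [T [A b] => [T [A b]]]]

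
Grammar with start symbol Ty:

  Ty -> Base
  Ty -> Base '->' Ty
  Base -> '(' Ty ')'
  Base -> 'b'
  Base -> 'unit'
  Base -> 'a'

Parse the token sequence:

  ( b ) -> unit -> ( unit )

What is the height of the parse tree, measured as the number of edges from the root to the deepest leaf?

6

[Ty [Base ( [Ty [Base b]] )] -> [Ty [Base unit] -> [Ty [Base ( [Ty [Base unit]] )]]]]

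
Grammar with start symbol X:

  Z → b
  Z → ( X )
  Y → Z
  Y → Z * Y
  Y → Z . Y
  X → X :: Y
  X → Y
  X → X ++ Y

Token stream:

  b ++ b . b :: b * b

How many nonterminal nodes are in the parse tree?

[X [X [X [Y [Z b]]] ++ [Y [Z b] . [Y [Z b]]]] :: [Y [Z b] * [Y [Z b]]]]

13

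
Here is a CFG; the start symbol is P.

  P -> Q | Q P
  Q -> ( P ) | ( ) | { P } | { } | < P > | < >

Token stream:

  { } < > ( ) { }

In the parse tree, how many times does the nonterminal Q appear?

4

[P [Q { }] [P [Q < >] [P [Q ( )] [P [Q { }]]]]]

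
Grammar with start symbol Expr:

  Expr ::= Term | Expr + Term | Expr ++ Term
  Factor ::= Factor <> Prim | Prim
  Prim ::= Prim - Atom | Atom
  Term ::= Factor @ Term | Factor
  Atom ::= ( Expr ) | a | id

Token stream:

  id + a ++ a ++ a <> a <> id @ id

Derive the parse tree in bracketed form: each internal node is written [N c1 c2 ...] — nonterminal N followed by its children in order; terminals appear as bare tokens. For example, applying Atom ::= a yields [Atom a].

[Expr [Expr [Expr [Expr [Term [Factor [Prim [Atom id]]]]] + [Term [Factor [Prim [Atom a]]]]] ++ [Term [Factor [Prim [Atom a]]]]] ++ [Term [Factor [Factor [Factor [Prim [Atom a]]] <> [Prim [Atom a]]] <> [Prim [Atom id]]] @ [Term [Factor [Prim [Atom id]]]]]]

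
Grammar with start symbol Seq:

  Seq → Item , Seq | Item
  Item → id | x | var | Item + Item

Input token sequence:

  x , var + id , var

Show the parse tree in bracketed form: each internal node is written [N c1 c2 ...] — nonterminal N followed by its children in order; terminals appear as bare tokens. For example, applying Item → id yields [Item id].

Seq
Item , Seq
x , Seq
x , Item , Seq
x , Item + Item , Seq
x , var + Item , Seq
x , var + id , Seq
x , var + id , Item
x , var + id , var

[Seq [Item x] , [Seq [Item [Item var] + [Item id]] , [Seq [Item var]]]]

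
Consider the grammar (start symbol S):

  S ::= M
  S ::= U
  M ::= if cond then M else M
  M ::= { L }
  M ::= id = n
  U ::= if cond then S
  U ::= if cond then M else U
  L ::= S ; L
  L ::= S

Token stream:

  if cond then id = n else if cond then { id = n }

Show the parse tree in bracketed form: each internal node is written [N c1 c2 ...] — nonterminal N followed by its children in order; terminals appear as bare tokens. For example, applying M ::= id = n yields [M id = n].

S
U
if cond then M else U
if cond then id = n else U
if cond then id = n else if cond then S
if cond then id = n else if cond then M
if cond then id = n else if cond then { L }
if cond then id = n else if cond then { S }
if cond then id = n else if cond then { M }
if cond then id = n else if cond then { id = n }

[S [U if cond then [M id = n] else [U if cond then [S [M { [L [S [M id = n]]] }]]]]]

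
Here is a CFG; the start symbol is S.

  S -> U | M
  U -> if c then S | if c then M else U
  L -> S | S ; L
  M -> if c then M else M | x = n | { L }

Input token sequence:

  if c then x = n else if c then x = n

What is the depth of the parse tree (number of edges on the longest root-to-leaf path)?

[S [U if c then [M x = n] else [U if c then [S [M x = n]]]]]

5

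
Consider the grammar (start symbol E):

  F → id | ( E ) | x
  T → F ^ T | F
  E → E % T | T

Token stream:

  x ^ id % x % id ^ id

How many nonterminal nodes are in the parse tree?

13

[E [E [E [T [F x] ^ [T [F id]]]] % [T [F x]]] % [T [F id] ^ [T [F id]]]]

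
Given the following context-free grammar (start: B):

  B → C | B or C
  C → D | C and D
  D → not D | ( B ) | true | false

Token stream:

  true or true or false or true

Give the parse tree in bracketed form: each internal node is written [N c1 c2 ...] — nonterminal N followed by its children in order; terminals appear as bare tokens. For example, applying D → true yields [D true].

[B [B [B [B [C [D true]]] or [C [D true]]] or [C [D false]]] or [C [D true]]]

B
B or C
B or C or C
B or C or C or C
C or C or C or C
D or C or C or C
true or C or C or C
true or D or C or C
true or true or C or C
true or true or D or C
true or true or false or C
true or true or false or D
true or true or false or true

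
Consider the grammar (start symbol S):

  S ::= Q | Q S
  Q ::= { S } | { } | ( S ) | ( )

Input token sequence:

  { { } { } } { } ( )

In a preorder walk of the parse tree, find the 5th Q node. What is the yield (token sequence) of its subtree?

( )

[S [Q { [S [Q { }] [S [Q { }]]] }] [S [Q { }] [S [Q ( )]]]]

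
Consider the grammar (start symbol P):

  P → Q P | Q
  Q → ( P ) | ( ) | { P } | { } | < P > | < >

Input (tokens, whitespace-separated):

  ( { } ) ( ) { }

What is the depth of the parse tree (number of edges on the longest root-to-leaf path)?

[P [Q ( [P [Q { }]] )] [P [Q ( )] [P [Q { }]]]]

4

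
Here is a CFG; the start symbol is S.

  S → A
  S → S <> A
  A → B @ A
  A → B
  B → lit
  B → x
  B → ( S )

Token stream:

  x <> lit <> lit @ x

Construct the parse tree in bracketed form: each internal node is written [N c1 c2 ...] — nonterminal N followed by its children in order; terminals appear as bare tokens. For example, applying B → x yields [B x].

S
S <> A
S <> A <> A
A <> A <> A
B <> A <> A
x <> A <> A
x <> B <> A
x <> lit <> A
x <> lit <> B @ A
x <> lit <> lit @ A
x <> lit <> lit @ B
x <> lit <> lit @ x

[S [S [S [A [B x]]] <> [A [B lit]]] <> [A [B lit] @ [A [B x]]]]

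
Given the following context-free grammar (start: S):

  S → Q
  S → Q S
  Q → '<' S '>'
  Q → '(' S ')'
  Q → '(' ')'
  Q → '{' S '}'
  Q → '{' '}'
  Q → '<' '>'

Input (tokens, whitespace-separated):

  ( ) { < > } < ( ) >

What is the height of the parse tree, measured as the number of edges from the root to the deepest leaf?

[S [Q ( )] [S [Q { [S [Q < >]] }] [S [Q < [S [Q ( )]] >]]]]

6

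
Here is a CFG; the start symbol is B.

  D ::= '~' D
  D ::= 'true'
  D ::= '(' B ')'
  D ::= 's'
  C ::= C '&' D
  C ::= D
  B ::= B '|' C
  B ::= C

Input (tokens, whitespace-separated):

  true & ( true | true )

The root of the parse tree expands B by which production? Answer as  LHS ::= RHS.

B ::= C

[B [C [C [D true]] & [D ( [B [B [C [D true]]] | [C [D true]]] )]]]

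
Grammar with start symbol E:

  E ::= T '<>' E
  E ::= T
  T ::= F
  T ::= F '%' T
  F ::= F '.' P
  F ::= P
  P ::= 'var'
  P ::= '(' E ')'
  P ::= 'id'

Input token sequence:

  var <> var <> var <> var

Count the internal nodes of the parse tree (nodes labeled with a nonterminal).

[E [T [F [P var]]] <> [E [T [F [P var]]] <> [E [T [F [P var]]] <> [E [T [F [P var]]]]]]]

16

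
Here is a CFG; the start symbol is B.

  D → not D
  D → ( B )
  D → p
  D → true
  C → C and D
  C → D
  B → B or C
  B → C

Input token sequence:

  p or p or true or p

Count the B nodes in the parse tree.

4

[B [B [B [B [C [D p]]] or [C [D p]]] or [C [D true]]] or [C [D p]]]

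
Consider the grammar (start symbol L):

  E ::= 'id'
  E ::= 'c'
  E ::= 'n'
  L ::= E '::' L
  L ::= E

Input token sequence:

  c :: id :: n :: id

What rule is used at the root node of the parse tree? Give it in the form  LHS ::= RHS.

L ::= E '::' L

[L [E c] :: [L [E id] :: [L [E n] :: [L [E id]]]]]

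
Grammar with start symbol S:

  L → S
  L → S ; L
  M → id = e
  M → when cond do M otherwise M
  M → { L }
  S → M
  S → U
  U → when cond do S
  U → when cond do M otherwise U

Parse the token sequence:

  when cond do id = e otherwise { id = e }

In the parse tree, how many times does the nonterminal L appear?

1

[S [M when cond do [M id = e] otherwise [M { [L [S [M id = e]]] }]]]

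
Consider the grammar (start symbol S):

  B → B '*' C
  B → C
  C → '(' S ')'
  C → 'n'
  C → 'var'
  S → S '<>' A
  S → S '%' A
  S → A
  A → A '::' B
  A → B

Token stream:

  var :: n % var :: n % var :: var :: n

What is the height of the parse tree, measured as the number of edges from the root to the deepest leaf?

7

[S [S [S [A [A [B [C var]]] :: [B [C n]]]] % [A [A [B [C var]]] :: [B [C n]]]] % [A [A [A [B [C var]]] :: [B [C var]]] :: [B [C n]]]]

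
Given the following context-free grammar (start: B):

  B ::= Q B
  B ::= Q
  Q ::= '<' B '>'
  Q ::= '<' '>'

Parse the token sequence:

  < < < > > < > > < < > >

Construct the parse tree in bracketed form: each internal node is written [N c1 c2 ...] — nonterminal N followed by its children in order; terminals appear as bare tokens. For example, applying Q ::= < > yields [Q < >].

[B [Q < [B [Q < [B [Q < >]] >] [B [Q < >]]] >] [B [Q < [B [Q < >]] >]]]

B
Q B
< B > B
< Q B > B
< < B > B > B
< < Q > B > B
< < < > > B > B
< < < > > Q > B
< < < > > < > > B
< < < > > < > > Q
< < < > > < > > < B >
< < < > > < > > < Q >
< < < > > < > > < < > >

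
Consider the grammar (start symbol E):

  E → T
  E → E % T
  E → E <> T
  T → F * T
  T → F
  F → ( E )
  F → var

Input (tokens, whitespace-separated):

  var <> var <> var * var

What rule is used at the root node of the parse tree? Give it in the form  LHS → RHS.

[E [E [E [T [F var]]] <> [T [F var]]] <> [T [F var] * [T [F var]]]]

E → E <> T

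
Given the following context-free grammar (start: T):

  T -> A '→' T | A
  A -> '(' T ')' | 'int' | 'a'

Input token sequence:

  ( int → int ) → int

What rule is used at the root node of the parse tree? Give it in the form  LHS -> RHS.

T -> A '→' T

[T [A ( [T [A int] → [T [A int]]] )] → [T [A int]]]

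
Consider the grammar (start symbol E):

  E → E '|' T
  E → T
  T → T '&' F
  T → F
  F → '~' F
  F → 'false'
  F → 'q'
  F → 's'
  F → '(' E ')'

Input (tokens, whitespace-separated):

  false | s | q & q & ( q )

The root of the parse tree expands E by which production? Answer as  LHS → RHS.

[E [E [E [T [F false]]] | [T [F s]]] | [T [T [T [F q]] & [F q]] & [F ( [E [T [F q]]] )]]]

E → E '|' T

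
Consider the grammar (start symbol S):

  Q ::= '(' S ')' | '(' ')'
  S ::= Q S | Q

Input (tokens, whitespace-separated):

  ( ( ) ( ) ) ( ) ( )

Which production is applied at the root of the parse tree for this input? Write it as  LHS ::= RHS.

S ::= Q S

[S [Q ( [S [Q ( )] [S [Q ( )]]] )] [S [Q ( )] [S [Q ( )]]]]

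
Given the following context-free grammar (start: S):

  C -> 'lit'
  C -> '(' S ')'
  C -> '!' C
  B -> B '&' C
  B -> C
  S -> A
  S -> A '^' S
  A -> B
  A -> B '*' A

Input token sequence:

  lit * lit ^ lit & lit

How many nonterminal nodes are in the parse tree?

13

[S [A [B [C lit]] * [A [B [C lit]]]] ^ [S [A [B [B [C lit]] & [C lit]]]]]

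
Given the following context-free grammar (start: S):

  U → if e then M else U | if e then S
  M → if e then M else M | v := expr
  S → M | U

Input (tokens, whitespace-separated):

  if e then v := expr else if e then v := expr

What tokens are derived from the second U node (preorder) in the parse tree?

if e then v := expr

[S [U if e then [M v := expr] else [U if e then [S [M v := expr]]]]]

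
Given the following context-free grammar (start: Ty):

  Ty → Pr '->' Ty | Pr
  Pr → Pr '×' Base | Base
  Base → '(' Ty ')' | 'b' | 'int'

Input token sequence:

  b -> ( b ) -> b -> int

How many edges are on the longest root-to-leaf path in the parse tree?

[Ty [Pr [Base b]] -> [Ty [Pr [Base ( [Ty [Pr [Base b]]] )]] -> [Ty [Pr [Base b]] -> [Ty [Pr [Base int]]]]]]

7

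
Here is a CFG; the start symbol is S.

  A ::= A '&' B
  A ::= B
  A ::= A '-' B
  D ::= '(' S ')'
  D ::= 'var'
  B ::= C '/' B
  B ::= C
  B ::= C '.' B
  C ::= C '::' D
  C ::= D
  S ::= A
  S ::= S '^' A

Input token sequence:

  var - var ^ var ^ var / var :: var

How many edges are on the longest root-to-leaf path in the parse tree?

[S [S [S [A [A [B [C [D var]]]] - [B [C [D var]]]]] ^ [A [B [C [D var]]]]] ^ [A [B [C [D var]] / [B [C [C [D var]] :: [D var]]]]]]

8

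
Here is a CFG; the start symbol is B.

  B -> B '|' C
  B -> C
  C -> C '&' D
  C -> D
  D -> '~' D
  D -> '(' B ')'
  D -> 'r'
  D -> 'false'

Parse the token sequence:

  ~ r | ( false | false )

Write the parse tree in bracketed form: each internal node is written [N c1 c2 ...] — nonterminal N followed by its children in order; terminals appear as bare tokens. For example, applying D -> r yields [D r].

[B [B [C [D ~ [D r]]]] | [C [D ( [B [B [C [D false]]] | [C [D false]]] )]]]

B
B | C
C | C
D | C
~ D | C
~ r | C
~ r | D
~ r | ( B )
~ r | ( B | C )
~ r | ( C | C )
~ r | ( D | C )
~ r | ( false | C )
~ r | ( false | D )
~ r | ( false | false )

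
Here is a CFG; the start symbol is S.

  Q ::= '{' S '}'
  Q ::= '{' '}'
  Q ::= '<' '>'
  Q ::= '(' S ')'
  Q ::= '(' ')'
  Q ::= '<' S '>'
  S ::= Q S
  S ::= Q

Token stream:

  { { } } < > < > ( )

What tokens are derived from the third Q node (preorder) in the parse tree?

< >

[S [Q { [S [Q { }]] }] [S [Q < >] [S [Q < >] [S [Q ( )]]]]]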